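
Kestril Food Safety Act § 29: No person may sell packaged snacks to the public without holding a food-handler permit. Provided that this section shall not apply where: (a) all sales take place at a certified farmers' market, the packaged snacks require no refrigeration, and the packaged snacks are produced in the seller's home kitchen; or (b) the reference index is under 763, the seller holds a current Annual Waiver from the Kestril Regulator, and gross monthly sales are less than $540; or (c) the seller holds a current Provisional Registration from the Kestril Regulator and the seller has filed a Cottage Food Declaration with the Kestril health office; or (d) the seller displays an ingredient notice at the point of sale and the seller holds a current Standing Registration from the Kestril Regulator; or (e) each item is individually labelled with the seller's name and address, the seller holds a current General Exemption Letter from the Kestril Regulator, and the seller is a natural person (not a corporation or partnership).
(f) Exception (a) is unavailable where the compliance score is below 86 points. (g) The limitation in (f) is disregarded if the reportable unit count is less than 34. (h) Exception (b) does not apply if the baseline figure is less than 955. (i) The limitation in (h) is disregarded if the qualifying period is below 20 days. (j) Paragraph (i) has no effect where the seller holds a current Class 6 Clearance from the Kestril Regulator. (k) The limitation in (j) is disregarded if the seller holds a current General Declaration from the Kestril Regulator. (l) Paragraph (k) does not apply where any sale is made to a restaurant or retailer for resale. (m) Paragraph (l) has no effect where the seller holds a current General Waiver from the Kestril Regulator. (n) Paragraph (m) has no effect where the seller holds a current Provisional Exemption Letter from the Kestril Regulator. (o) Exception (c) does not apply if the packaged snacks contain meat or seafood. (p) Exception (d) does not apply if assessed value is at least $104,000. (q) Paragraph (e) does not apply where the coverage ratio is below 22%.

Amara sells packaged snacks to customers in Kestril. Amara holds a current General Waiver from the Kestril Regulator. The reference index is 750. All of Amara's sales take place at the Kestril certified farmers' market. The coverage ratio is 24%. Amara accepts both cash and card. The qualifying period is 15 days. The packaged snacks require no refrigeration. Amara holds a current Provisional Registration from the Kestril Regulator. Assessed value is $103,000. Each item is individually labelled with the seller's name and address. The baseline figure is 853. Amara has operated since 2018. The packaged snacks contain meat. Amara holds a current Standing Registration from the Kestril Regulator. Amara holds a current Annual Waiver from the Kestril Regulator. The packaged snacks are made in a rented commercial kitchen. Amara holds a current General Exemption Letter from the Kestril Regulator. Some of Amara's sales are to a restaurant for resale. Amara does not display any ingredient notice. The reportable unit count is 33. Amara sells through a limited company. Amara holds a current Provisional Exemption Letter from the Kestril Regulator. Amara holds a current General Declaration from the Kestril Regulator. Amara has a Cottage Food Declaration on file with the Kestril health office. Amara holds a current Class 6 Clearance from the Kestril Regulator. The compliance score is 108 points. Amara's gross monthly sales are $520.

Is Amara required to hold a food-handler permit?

Exception (a) requires that the packaged snacks are produced in the seller's home kitchen; but the packaged snacks are made in a commercial kitchen, not a home kitchen, so (a) is unavailable.
Exception (b)'s conditions are all satisfied: the reference index is 750, under the 763 limit; a current Annual Waiver is held; gross monthly sales are $520, less than the $540 limit. But applying paragraphs (h)–(n): (h) is triggered — the baseline figure is 853, less than the 955 limit. (i) is triggered (the qualifying period is 15 days, below the 20 days limit), but is set aside by (j): (j) operates against (i): a current Class 6 Clearance is held. (k) would limit (j) — a current General Declaration is held — but (l) sets (k) aside: (l) operates against (k): some sales are to a restaurant for resale. (m) would limit (l) — a current General Waiver is held — but (n) sets (m) aside: (n) operates against (m): a current Provisional Exemption Letter is held. Exception (b) does not apply.
Exception (c): a current Provisional Registration is held; a Cottage Food Declaration is on file — every condition holds. Turning to paragraph (o): (o) operates against (c): the packaged snacks contain meat. Exception (c) does not apply.
Exception (d) does not apply: no ingredient notice is displayed.
Exception (e) fails — the seller operates through a limited company.
No exception displaces § 29.

Yes — Amara must hold a food-handler permit.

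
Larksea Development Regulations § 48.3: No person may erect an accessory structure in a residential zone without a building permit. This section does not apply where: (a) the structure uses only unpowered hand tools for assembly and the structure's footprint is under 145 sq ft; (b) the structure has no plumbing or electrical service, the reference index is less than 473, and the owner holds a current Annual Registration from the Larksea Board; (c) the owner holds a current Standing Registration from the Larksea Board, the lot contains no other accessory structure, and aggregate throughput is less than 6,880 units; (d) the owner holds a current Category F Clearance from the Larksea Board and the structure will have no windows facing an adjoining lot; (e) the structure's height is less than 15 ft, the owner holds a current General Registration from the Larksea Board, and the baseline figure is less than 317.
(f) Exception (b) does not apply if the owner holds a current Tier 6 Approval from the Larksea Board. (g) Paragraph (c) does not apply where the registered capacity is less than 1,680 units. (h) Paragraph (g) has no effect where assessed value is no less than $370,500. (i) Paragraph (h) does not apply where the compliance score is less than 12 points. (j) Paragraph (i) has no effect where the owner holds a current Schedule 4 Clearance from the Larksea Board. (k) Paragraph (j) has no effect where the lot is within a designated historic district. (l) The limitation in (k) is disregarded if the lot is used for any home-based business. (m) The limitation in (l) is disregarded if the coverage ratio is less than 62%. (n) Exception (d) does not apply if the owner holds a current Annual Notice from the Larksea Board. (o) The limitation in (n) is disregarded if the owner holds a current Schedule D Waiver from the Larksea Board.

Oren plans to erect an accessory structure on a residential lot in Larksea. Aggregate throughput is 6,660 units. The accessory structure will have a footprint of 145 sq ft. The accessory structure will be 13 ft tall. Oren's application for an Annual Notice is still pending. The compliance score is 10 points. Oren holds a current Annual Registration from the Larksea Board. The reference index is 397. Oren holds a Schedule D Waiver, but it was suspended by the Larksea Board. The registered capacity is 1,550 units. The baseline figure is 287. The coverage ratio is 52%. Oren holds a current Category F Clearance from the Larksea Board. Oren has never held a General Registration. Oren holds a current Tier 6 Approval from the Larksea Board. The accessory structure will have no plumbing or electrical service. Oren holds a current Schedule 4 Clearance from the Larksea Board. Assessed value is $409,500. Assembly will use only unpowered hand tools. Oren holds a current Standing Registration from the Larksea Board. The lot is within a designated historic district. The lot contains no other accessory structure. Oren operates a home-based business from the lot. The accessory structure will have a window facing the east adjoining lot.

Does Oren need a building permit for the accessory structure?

Exception (a) fails — the structure's footprint is 145 sq ft, not under 145 sq ft.
Exception (b): there is no plumbing or electrical service; the reference index is 397, less than the 473 limit; a current Annual Registration is held — every condition holds. However, paragraph (f) must be considered: (f) operates against (b): a current Tier 6 Approval is held. So (b) is unavailable.
Exception (c) is satisfied on its face — a current Standing Registration is held; the lot has no other accessory structure; aggregate throughput is 6,660 units, less than the 6,880 units limit. Turning to paragraphs (g)–(m): (g) is engaged — the registered capacity is 1,550 units, less than the 1,680 units limit. (h) would limit (g) — assessed value is $409,500, meeting the $370,500 threshold — but (i) sets (h) aside: (i) operates against (h): the compliance score is 10 points, less than the 12 points limit. (j) would limit (i) — a current Schedule 4 Clearance is held — but (k) sets (j) aside: (k) operates against (j): the lot is in a historic district. (l) applies (a home-based business operates on the lot), but is displaced by (m): (m) operates against (l): the coverage ratio is 52%, less than the 62% limit. So (c) is unavailable.
Exception (d) fails — a window faces an adjoining lot.
Exception (e) fails — no current General Registration is held.
No exception is made out. Oren falls within the general rule.

Yes — Oren must obtain a building permit.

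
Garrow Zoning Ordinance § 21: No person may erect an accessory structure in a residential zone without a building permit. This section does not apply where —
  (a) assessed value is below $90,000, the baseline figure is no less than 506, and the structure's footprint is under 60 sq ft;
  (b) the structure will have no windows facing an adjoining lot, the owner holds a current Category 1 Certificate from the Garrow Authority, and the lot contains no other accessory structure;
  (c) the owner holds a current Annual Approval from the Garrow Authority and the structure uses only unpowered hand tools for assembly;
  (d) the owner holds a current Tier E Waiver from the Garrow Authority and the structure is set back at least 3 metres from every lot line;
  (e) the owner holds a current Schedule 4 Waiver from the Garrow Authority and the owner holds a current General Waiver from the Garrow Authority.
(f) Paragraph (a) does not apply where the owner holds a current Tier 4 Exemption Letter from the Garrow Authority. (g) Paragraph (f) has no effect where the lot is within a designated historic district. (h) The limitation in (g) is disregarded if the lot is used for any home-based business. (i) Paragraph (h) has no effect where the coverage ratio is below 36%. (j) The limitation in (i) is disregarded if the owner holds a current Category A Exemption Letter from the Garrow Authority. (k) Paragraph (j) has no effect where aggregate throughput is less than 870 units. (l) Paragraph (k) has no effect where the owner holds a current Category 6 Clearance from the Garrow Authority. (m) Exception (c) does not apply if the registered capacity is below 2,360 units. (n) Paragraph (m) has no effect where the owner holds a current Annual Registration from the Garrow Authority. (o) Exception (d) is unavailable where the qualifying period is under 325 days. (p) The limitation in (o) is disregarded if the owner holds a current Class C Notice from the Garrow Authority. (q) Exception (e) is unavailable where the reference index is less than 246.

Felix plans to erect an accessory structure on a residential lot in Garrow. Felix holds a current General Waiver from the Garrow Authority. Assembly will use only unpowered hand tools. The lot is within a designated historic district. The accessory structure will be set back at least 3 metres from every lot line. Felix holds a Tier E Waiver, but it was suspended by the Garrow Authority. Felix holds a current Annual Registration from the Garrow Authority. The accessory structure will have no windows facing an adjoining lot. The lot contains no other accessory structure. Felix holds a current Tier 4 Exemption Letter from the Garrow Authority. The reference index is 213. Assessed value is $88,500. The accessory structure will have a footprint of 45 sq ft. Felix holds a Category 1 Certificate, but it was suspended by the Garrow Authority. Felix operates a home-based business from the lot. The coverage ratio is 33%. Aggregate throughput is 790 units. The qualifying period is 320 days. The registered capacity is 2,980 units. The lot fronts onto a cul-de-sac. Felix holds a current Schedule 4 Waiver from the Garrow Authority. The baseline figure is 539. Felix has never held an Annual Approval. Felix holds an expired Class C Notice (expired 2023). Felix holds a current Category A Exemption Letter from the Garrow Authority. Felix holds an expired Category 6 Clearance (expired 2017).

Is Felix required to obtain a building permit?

No — exception (a) applies; Felix does not need a building permit.

Exception (a)'s conditions are all satisfied: assessed value is $88,500, below the $90,000 limit; the baseline figure is 539, meeting the 506 threshold; the structure's footprint is 45 sq ft, under the 60 sq ft limit. As to paragraphs (f)–(l): (f) operates (a current Tier 4 Exemption Letter is held), but is displaced by (g): (g) is triggered — the lot is in a historic district. (h) is engaged (a home-based business operates on the lot), but is displaced by (i): (i) operates against (h): the coverage ratio is 33%, below the 36% limit. (j) applies (a current Category A Exemption Letter is held), but is overridden by (k): (k) operates against (j): aggregate throughput is 790 units, less than the 870 units limit. (l) is inapplicable (there is no Category 6 Clearance in force), so (k) stands. (a) remains available.
Exception (b) requires that the owner holds a current Category 1 Certificate from the Garrow Authority; but there is no Category 1 Certificate in force, so (b) is unavailable.
Exception (c) fails — the Annual Approval is not current.
Exception (d) fails — the Tier E Waiver is not current.
Exception (e) is satisfied on its face — a current Schedule 4 Waiver is held; a current General Waiver is held. However, paragraph (q) must be considered: (q) operates against (e): the reference index is 213, less than the 246 limit. Exception (e) does not apply.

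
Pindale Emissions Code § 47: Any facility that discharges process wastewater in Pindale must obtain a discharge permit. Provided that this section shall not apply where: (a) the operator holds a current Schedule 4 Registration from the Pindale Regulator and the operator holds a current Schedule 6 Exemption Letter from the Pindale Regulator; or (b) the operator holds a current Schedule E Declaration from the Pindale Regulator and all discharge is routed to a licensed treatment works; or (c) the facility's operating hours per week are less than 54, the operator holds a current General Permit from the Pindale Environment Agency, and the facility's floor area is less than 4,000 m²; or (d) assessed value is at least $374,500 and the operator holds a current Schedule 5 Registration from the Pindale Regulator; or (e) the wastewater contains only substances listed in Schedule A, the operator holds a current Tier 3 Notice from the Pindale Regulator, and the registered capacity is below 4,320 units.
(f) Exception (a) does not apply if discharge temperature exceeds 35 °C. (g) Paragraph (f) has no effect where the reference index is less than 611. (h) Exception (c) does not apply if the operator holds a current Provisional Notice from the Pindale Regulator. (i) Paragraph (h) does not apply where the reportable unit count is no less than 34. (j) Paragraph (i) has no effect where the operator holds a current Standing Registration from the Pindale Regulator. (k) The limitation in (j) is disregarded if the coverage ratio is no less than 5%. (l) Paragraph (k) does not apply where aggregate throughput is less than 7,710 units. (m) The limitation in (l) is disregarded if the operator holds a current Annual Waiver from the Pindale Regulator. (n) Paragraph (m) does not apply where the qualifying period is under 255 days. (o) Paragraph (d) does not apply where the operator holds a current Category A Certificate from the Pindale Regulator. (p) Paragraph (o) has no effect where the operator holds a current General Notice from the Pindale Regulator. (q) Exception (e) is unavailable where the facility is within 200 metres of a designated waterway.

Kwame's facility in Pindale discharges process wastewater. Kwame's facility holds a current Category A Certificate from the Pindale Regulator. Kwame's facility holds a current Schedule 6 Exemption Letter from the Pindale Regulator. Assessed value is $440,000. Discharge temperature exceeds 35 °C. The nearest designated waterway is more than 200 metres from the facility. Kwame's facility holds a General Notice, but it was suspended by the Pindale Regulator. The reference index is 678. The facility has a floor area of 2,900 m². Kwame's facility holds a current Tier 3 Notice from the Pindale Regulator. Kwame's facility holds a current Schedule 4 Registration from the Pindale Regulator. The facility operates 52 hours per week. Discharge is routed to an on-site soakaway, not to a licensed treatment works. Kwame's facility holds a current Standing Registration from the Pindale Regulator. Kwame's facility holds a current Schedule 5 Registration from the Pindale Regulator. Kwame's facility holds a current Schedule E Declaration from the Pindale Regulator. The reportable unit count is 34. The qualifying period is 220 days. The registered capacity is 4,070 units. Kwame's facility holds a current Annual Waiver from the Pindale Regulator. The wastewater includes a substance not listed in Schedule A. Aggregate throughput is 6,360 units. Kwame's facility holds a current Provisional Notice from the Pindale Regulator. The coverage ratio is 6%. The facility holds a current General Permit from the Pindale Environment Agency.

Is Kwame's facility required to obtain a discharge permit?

Yes — Kwame's facility must obtain a discharge permit.

All of (a)'s requirements are met (a current Schedule 4 Registration is held; a current Schedule 6 Exemption Letter is held). But applying paragraphs (f)–(g): (f) is triggered — discharge temperature exceeds 35 °C. (g), which would lift (f), is not triggered — the reference index is 678, not less than 611. So (a) is unavailable.
Exception (b) does not apply: discharge is not routed to a licensed treatment works.
Exception (c): the facility's operating hours per week are 52, less than the 54 limit; a current General Permit is held; the facility's floor area is 2,900 m², less than the 4,000 m² limit — every condition holds. But applying paragraphs (h)–(n): (h) is triggered — a current Provisional Notice is held. (i) is triggered (the reportable unit count is 34, meeting the 34 threshold), but yields to (j): (j) applies — a current Standing Registration is held. (k) is engaged (the coverage ratio is 6%, meeting the 5% threshold), but is set aside by (l): (l) operates against (k): aggregate throughput is 6,360 units, less than the 7,710 units limit. (m) operates (a current Annual Waiver is held), but is displaced by (n): (n) operates against (m): the qualifying period is 220 days, under the 255 days limit. Exception (c) does not apply.
Exception (d) is satisfied on its face — assessed value is $440,000, meeting the $374,500 threshold; a current Schedule 5 Registration is held. But: (o) is triggered — a current Category A Certificate is held. (p) does not operate here (no current General Notice is held), so (o) stands. So (d) is unavailable.
Exception (e) does not apply: the wastewater includes a non-Schedule-A substance.
No exception is made out. Kwame's facility falls within the general rule.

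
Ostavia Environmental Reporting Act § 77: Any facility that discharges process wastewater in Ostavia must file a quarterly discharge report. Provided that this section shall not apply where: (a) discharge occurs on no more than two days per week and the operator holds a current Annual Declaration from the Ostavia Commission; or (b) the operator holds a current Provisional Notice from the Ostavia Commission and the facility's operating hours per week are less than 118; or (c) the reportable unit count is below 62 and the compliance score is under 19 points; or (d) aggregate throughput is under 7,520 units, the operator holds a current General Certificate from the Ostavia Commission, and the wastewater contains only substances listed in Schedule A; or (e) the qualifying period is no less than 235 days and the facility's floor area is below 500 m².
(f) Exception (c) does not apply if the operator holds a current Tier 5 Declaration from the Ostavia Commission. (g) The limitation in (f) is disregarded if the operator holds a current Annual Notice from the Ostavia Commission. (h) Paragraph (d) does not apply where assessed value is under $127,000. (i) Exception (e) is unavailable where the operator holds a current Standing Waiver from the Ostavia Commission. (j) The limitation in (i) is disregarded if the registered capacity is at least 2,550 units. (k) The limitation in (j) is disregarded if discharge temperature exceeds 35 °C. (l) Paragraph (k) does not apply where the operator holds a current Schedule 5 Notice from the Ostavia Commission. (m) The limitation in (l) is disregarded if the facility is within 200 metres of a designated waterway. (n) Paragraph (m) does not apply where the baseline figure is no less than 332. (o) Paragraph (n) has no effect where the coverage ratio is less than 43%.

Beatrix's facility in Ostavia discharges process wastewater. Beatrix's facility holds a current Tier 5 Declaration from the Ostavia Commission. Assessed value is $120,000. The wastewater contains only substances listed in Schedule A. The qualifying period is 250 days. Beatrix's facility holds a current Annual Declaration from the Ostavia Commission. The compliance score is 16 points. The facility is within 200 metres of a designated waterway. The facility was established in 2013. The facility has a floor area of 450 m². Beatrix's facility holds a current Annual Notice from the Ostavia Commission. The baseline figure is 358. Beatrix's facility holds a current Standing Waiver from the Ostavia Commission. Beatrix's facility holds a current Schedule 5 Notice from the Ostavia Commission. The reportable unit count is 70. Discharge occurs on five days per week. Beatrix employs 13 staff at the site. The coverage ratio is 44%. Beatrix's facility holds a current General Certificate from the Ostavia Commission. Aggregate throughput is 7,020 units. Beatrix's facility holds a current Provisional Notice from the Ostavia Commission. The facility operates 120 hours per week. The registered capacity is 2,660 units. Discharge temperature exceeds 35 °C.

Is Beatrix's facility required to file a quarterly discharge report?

Exception (a) does not apply: discharge occurs on five days per week.
Exception (b) requires that the facility's operating hours per week are less than 118; but the facility's operating hours per week are 120, not less than 118, so (b) is unavailable.
Exception (c) requires that the reportable unit count is below 62; but the reportable unit count is 70, not below 62, so (c) is unavailable.
All of (d)'s requirements are met (aggregate throughput is 7,020 units, under the 7,520 units limit; a current General Certificate is held; the wastewater is Schedule-A-only). Turning to paragraph (h): (h) is triggered — assessed value is $120,000, under the $127,000 limit. Exception (d) does not apply.
Exception (e) is satisfied on its face — the qualifying period is 250 days, meeting the 235 days threshold; the facility's floor area is 450 m², below the 500 m² limit. As to paragraphs (i)–(o): (i) would limit (e) — a current Standing Waiver is held — but (j) sets (i) aside: (j) applies — the registered capacity is 2,660 units, meeting the 2,550 units threshold. (k) is engaged (discharge temperature exceeds 35 °C), but is itself disapplied by (l): (l) operates against (k): a current Schedule 5 Notice is held. (m) applies (the facility is within 200 m of a designated waterway), but is overridden by (n): (n) operates against (m): the baseline figure is 358, meeting the 332 threshold. (o) does not operate here (the coverage ratio is 44%, not less than 43%), so (n) stands. Exception (e) stands.

No — exception (e) applies; Beatrix's facility is not required to file a quarterly discharge report.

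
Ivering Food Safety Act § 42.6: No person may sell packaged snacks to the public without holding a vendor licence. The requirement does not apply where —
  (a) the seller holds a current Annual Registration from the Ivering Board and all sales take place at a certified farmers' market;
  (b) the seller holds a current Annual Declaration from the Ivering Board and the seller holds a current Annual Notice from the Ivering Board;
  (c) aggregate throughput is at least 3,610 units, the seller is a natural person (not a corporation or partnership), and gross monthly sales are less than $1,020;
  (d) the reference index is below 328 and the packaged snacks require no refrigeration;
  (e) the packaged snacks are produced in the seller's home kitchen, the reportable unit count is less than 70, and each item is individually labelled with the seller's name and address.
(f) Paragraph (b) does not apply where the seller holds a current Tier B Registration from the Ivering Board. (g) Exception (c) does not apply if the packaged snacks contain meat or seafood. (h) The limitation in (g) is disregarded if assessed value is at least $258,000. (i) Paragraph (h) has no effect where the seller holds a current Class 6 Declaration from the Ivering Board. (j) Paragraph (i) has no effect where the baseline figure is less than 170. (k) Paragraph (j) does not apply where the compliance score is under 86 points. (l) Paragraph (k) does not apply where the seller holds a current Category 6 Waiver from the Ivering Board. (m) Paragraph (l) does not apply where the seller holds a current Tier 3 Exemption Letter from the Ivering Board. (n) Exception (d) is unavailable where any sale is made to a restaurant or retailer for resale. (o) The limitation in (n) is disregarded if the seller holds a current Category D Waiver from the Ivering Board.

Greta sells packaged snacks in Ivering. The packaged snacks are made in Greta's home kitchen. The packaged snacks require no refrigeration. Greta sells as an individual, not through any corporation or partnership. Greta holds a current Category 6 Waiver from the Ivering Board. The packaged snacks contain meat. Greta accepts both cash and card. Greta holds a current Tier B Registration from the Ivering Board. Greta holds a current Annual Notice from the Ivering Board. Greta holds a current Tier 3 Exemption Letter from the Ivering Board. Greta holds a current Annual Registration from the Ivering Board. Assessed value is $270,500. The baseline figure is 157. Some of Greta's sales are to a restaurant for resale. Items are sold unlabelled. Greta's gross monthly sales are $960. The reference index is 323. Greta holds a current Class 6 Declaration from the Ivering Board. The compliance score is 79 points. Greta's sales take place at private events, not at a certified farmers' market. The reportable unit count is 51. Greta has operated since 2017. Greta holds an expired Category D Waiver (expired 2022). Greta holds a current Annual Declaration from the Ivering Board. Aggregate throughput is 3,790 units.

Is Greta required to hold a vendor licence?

Yes — Greta must hold a vendor licence.

Exception (a) requires that all sales take place at a certified farmers' market; but sales are at private events, not a certified farmers' market, so (a) is unavailable.
All of (b)'s requirements are met (a current Annual Declaration is held; a current Annual Notice is held). But: (f) operates against (b): a current Tier B Registration is held. (b) is therefore removed.
Exception (c)'s conditions are all satisfied: aggregate throughput is 3,790 units, meeting the 3,610 units threshold; the seller is a natural person; gross monthly sales are $960, less than the $1,020 limit. However, paragraphs (g)–(m) must be considered: (g) is triggered — the packaged snacks contain meat. (h) applies (assessed value is $270,500, meeting the $258,000 threshold), but is itself disapplied by (i): (i) operates against (h): a current Class 6 Declaration is held. (j) would limit (i) — the baseline figure is 157, less than the 170 limit — but (k) sets (j) aside: (k) operates against (j): the compliance score is 79 points, under the 86 points limit. (l) would limit (k) — a current Category 6 Waiver is held — but (m) sets (l) aside: (m) operates against (l): a current Tier 3 Exemption Letter is held. (c) is therefore removed.
Exception (d)'s conditions are all satisfied: the reference index is 323, below the 328 limit; the packaged snacks are shelf-stable. Turning to paragraphs (n)–(o): (n) operates against (d): some sales are to a restaurant for resale. (o) does not operate here (the Category D Waiver is not current), so (n) stands. (d) is therefore removed.
Exception (e) fails — items are sold unlabelled.
None of the exceptions is available; § 42.6 applies in full.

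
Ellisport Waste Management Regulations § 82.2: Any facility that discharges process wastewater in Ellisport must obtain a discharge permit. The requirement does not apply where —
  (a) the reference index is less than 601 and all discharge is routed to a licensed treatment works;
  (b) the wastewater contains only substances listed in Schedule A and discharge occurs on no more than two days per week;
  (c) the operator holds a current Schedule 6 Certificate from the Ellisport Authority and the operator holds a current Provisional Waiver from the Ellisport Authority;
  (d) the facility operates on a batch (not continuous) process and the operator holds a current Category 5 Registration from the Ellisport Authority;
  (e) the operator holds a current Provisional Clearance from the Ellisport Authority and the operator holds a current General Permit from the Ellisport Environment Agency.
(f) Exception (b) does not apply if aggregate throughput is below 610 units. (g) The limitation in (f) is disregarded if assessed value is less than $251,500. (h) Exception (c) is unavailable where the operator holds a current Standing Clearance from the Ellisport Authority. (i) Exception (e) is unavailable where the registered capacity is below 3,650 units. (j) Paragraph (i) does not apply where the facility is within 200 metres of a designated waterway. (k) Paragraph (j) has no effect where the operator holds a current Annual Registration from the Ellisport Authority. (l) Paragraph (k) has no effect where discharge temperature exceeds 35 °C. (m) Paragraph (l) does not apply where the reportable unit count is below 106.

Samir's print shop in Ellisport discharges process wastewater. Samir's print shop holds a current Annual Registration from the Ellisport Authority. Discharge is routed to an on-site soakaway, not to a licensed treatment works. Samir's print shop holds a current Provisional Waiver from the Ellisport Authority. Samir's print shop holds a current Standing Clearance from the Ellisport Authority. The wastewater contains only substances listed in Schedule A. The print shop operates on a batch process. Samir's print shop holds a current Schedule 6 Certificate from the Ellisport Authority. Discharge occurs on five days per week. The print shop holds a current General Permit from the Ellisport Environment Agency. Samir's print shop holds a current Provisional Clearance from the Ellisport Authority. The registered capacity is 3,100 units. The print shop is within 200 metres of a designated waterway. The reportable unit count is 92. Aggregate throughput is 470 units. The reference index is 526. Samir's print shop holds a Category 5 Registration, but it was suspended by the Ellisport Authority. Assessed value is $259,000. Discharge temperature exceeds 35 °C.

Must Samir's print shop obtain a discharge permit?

Yes — Samir's print shop must obtain a discharge permit.

Exception (a) does not apply: discharge is not routed to a licensed treatment works.
Exception (b) requires that discharge occurs on no more than two days per week; but discharge occurs on five days per week, so (b) is unavailable.
All of (c)'s requirements are met (a current Schedule 6 Certificate is held; a current Provisional Waiver is held). But applying paragraph (h): (h) applies — a current Standing Clearance is held. So (c) is unavailable.
Exception (d) does not apply: no current Category 5 Registration is held.
Exception (e) is satisfied on its face — a current Provisional Clearance is held; a current General Permit is held. But applying paragraphs (i)–(m): (i) is triggered — the registered capacity is 3,100 units, below the 3,650 units limit. (j) would limit (i) — the print shop is within 200 m of a designated waterway — but (k) sets (j) aside: (k) is triggered — a current Annual Registration is held. (l) applies (discharge temperature exceeds 35 °C), but is overridden by (m): (m) operates against (l): the reportable unit count is 92, below the 106 limit. (e) is therefore removed.
No exception applies. The general rule governs.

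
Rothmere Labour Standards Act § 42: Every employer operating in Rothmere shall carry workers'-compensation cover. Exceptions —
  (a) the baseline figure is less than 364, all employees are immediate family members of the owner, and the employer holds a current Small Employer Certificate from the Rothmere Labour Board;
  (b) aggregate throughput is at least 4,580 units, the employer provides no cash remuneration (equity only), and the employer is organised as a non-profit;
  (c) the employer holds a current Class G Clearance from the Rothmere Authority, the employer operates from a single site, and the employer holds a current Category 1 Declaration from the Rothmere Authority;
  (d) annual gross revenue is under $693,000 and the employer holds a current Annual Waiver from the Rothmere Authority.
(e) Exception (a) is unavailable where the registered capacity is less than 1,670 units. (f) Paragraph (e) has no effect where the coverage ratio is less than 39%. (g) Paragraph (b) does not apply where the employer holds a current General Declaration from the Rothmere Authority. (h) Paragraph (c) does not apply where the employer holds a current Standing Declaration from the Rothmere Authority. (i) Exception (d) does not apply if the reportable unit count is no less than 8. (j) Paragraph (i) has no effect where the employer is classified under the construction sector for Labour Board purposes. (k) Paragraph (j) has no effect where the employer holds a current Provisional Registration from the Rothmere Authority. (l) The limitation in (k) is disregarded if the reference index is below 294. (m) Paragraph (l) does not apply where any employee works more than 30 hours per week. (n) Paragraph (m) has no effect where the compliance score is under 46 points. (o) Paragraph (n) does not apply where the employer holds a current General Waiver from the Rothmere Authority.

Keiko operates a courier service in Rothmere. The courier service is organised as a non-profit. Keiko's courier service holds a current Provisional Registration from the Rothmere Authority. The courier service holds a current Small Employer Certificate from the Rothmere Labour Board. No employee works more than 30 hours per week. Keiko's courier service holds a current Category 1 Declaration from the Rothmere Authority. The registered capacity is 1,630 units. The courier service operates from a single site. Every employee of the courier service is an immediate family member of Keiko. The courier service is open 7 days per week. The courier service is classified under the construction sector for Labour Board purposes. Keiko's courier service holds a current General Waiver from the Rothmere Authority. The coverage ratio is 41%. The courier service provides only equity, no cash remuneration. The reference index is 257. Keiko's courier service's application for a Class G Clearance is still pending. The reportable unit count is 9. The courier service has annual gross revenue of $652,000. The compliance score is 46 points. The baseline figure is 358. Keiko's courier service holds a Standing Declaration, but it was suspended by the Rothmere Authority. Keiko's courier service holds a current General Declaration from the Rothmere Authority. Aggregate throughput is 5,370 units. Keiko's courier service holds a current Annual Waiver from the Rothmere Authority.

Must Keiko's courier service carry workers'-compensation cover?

No — exception (d) applies; Keiko's courier service is not required to carry workers'-compensation cover.

Exception (a): the baseline figure is 358, less than the 364 limit; every employee is an immediate family member; a current Small Employer Certificate is held — every condition holds. Turning to paragraphs (e)–(f): (e) applies — the registered capacity is 1,630 units, less than the 1,670 units limit. (f), which would lift (e), does not operate here — the coverage ratio is 41%, not less than 39%. So (a) is unavailable.
Exception (b): aggregate throughput is 5,370 units, meeting the 4,580 units threshold; remuneration is equity-only; the employer is a non-profit — every condition holds. Turning to paragraph (g): (g) is triggered — a current General Declaration is held. Exception (b) does not apply.
Exception (c) fails — no current Class G Clearance is held.
Exception (d): annual gross revenue is $652,000, under the $693,000 limit; a current Annual Waiver is held — every condition holds. Under paragraphs (i)–(o): (i) would limit (d) — the reportable unit count is 9, meeting the 8 threshold — but (j) sets (i) aside: (j) operates — the courier service is classified under the construction sector. (k) would limit (j) — a current Provisional Registration is held — but (l) sets (k) aside: (l) is triggered — the reference index is 257, below the 294 limit. (m), which would lift (l), is inapplicable — no employee exceeds 30 hours/week. (d) remains available.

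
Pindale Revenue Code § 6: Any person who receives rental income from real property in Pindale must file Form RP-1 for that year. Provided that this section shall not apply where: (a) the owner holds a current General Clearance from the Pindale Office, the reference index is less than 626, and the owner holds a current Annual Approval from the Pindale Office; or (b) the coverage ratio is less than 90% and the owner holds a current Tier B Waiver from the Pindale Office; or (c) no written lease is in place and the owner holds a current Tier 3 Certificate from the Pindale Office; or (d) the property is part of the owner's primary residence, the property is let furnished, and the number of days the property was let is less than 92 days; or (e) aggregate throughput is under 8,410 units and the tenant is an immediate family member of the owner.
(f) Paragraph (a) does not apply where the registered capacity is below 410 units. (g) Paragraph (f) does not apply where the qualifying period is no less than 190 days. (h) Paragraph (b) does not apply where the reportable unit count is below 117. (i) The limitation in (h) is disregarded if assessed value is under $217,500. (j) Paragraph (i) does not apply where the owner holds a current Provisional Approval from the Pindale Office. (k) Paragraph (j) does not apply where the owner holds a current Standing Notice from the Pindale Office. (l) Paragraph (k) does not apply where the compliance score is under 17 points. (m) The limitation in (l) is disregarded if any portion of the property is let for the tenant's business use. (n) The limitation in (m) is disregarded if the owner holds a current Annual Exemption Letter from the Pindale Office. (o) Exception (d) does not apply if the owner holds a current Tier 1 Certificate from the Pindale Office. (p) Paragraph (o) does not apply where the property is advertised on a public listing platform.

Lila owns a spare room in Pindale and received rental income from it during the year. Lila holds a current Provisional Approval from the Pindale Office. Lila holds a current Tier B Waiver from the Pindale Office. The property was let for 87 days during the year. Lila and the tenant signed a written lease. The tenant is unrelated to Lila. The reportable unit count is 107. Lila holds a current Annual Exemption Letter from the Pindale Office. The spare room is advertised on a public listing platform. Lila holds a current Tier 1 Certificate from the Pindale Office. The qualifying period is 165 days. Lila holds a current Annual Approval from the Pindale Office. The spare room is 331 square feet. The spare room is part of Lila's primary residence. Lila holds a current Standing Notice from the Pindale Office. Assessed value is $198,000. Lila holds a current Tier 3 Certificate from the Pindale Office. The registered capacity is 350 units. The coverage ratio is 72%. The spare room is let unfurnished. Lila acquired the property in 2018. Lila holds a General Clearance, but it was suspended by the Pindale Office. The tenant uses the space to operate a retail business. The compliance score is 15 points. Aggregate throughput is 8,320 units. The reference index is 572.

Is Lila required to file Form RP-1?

Exception (a) fails — the General Clearance is not current.
Exception (b)'s conditions are all satisfied: the coverage ratio is 72%, less than the 90% limit; a current Tier B Waiver is held. But applying paragraphs (h)–(n): (h) operates against (b): the reportable unit count is 107, below the 117 limit. (i) would limit (h) — assessed value is $198,000, under the $217,500 limit — but (j) sets (i) aside: (j) operates against (i): a current Provisional Approval is held. (k) would limit (j) — a current Standing Notice is held — but (l) sets (k) aside: (l) operates — the compliance score is 15 points, under the 17 points limit. (m) would limit (l) — the space is let for business use — but (n) sets (m) aside: (n) operates against (m): a current Annual Exemption Letter is held. (b) is therefore removed.
Exception (c) requires that no written lease is in place; but a written lease is in place, so (c) is unavailable.
Exception (d) fails — the property is let unfurnished.
Exception (e) requires that the tenant is an immediate family member of the owner; but the tenant is unrelated to the owner, so (e) is unavailable.
None of the exceptions is available; § 6 applies in full.

Yes — Lila must file Form RP-1.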